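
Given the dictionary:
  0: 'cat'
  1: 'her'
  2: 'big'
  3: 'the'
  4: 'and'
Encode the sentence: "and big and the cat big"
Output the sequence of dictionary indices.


Look up each word in the dictionary:
  'and' -> 4
  'big' -> 2
  'and' -> 4
  'the' -> 3
  'cat' -> 0
  'big' -> 2

Encoded: [4, 2, 4, 3, 0, 2]


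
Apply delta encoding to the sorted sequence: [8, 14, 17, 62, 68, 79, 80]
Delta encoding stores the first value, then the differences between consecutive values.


First value: 8
Deltas:
  14 - 8 = 6
  17 - 14 = 3
  62 - 17 = 45
  68 - 62 = 6
  79 - 68 = 11
  80 - 79 = 1


Delta encoded: [8, 6, 3, 45, 6, 11, 1]


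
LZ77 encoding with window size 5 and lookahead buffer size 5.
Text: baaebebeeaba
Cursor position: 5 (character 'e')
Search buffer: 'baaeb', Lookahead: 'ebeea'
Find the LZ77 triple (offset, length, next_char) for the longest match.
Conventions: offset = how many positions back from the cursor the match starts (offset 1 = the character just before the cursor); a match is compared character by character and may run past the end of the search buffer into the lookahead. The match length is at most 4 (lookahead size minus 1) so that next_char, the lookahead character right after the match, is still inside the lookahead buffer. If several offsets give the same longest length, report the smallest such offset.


Try each offset into the search buffer:
  offset=1 (pos 4, char 'b'): match length 0
  offset=2 (pos 3, char 'e'): match length 3
  offset=3 (pos 2, char 'a'): match length 0
  offset=4 (pos 1, char 'a'): match length 0
  offset=5 (pos 0, char 'b'): match length 0
Longest match has length 3 at offset 2.
next_char = character at position 5 + 3 = 8 -> 'e'

Best match: offset=2, length=3 (matching 'ebe' starting at position 3)
LZ77 triple: (2, 3, 'e')


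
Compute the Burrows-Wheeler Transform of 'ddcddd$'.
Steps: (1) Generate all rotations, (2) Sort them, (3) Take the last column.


Rotations (sorted):
  0: $ddcddd -> last char: d
  1: cddd$dd -> last char: d
  2: d$ddcdd -> last char: d
  3: dcddd$d -> last char: d
  4: dd$ddcd -> last char: d
  5: ddcddd$ -> last char: $
  6: ddd$ddc -> last char: c


BWT = ddddd$c


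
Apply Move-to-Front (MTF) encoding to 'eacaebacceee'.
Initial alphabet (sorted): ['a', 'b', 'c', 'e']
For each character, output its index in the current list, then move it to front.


MTF encoding:
'e': index 3 in ['a', 'b', 'c', 'e'] -> ['e', 'a', 'b', 'c']
'a': index 1 in ['e', 'a', 'b', 'c'] -> ['a', 'e', 'b', 'c']
'c': index 3 in ['a', 'e', 'b', 'c'] -> ['c', 'a', 'e', 'b']
'a': index 1 in ['c', 'a', 'e', 'b'] -> ['a', 'c', 'e', 'b']
'e': index 2 in ['a', 'c', 'e', 'b'] -> ['e', 'a', 'c', 'b']
'b': index 3 in ['e', 'a', 'c', 'b'] -> ['b', 'e', 'a', 'c']
'a': index 2 in ['b', 'e', 'a', 'c'] -> ['a', 'b', 'e', 'c']
'c': index 3 in ['a', 'b', 'e', 'c'] -> ['c', 'a', 'b', 'e']
'c': index 0 in ['c', 'a', 'b', 'e'] -> ['c', 'a', 'b', 'e']
'e': index 3 in ['c', 'a', 'b', 'e'] -> ['e', 'c', 'a', 'b']
'e': index 0 in ['e', 'c', 'a', 'b'] -> ['e', 'c', 'a', 'b']
'e': index 0 in ['e', 'c', 'a', 'b'] -> ['e', 'c', 'a', 'b']


Output: [3, 1, 3, 1, 2, 3, 2, 3, 0, 3, 0, 0]


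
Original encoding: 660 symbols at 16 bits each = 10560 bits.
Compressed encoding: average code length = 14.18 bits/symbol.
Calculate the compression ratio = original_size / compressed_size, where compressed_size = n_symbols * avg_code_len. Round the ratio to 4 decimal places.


original_size = n_symbols * orig_bits = 660 * 16 = 10560 bits
compressed_size = n_symbols * avg_code_len = 660 * 14.18 = 9358.8 bits
ratio = original_size / compressed_size = 10560 / 9358.8 = 1.1283

Compression ratio = 1.1283


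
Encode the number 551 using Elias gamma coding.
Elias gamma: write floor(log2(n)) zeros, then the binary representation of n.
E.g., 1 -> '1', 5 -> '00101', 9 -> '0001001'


num_bits = floor(log2(551)) + 1 = 10
leading_zeros = num_bits - 1 = 9
binary(551) = 1000100111

Elias gamma(551) = '000000000' + '1000100111' = 0000000001000100111 (19 bits)


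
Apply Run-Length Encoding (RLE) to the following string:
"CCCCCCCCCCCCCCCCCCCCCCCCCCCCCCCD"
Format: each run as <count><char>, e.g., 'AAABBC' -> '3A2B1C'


Scanning runs left to right:
  i=0: run of 'C' x 31 -> '31C'
  i=31: run of 'D' x 1 -> '1D'

RLE = 31C1D


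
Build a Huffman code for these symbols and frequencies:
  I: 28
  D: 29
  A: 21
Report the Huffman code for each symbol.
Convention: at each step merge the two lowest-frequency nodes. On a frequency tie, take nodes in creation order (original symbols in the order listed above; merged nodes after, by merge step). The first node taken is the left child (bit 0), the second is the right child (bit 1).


Huffman tree construction:
Step 1: Merge A(21) + I(28) = 49
Step 2: Merge D(29) + (A+I)(49) = 78
Read each symbol's code off the tree from the root (left child = 0, right child = 1).

Codes:
  I: 11 (length 2)
  D: 0 (length 1)
  A: 10 (length 2)
Average code length: 127/78 = 1.6282 bits/symbol


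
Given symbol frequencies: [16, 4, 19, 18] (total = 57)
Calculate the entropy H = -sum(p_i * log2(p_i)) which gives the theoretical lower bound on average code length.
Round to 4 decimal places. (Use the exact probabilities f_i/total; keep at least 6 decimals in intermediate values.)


Per-symbol terms -p_i * log2(p_i) with p_i = f_i/57:
  p = 16/57 = 0.280702: log2(p) = -1.832890, -p*log2(p) = 0.514495
  p = 4/57 = 0.070175: log2(p) = -3.832890, -p*log2(p) = 0.268975
  p = 19/57 = 0.333333: log2(p) = -1.584963, -p*log2(p) = 0.528321
  p = 18/57 = 0.315789: log2(p) = -1.662965, -p*log2(p) = 0.525147
H = 0.514495 + 0.268975 + 0.528321 + 0.525147 = 1.836938

H = 1.8369 bits/symbol


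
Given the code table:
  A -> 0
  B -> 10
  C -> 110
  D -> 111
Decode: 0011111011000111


Decoding:
0 -> A
0 -> A
111 -> D
110 -> C
110 -> C
0 -> A
0 -> A
111 -> D


Result: AADCCAAD


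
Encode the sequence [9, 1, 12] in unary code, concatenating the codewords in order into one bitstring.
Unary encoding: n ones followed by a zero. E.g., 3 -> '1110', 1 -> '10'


Encode each number as n ones followed by a terminating 0:
  9 -> 1111111110 (10 bits)
  1 -> 10 (2 bits)
  12 -> 1111111111110 (13 bits)
Total length = 10 + 2 + 13 = 25 bits.

Unary([9, 1, 12]) = 1111111110101111111111110 (25 bits)


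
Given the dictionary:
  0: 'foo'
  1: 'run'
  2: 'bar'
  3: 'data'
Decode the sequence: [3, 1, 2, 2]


Look up each index in the dictionary:
  3 -> 'data'
  1 -> 'run'
  2 -> 'bar'
  2 -> 'bar'

Decoded: "data run bar bar"


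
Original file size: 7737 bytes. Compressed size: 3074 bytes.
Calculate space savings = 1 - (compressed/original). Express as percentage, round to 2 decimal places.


ratio = compressed/original = 3074/7737 = 0.397312
savings = 1 - ratio = 1 - 0.397312 = 0.602688
as a percentage: 0.602688 * 100 = 60.27%

Space savings = 1 - 3074/7737 = 60.27%


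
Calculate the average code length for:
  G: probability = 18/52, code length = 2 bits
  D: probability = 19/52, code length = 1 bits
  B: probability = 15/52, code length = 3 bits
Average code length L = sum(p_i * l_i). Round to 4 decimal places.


Weighted contributions p_i * l_i:
  G: (18/52) * 2 = 36/52
  D: (19/52) * 1 = 19/52
  B: (15/52) * 3 = 45/52
Sum = (36 + 19 + 45)/52 = 100/52

L = 100/52 = 1.9231 bits/symbol


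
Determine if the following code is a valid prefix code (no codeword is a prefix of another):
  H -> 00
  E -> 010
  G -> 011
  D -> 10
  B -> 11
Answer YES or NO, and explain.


Checking each pair (does one codeword prefix another?):
  H='00' vs E='010': no prefix
  H='00' vs G='011': no prefix
  H='00' vs D='10': no prefix
  H='00' vs B='11': no prefix
  E='010' vs H='00': no prefix
  E='010' vs G='011': no prefix
  E='010' vs D='10': no prefix
  E='010' vs B='11': no prefix
  G='011' vs H='00': no prefix
  G='011' vs E='010': no prefix
  G='011' vs D='10': no prefix
  G='011' vs B='11': no prefix
  D='10' vs H='00': no prefix
  D='10' vs E='010': no prefix
  D='10' vs G='011': no prefix
  D='10' vs B='11': no prefix
  B='11' vs H='00': no prefix
  B='11' vs E='010': no prefix
  B='11' vs G='011': no prefix
  B='11' vs D='10': no prefix
No violation found over all pairs.

YES -- this is a valid prefix code. No codeword is a prefix of any other codeword.


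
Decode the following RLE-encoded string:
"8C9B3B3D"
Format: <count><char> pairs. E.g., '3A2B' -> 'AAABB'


Expanding each <count><char> pair:
  8C -> 'CCCCCCCC'
  9B -> 'BBBBBBBBB'
  3B -> 'BBB'
  3D -> 'DDD'

Decoded = CCCCCCCCBBBBBBBBBBBBDDD


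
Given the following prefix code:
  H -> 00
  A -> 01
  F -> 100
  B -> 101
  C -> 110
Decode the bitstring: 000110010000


Decoding step by step:
Bits 00 -> H
Bits 01 -> A
Bits 100 -> F
Bits 100 -> F
Bits 00 -> H


Decoded message: HAFFH


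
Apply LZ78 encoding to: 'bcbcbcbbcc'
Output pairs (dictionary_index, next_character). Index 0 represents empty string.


LZ78 encoding steps:
Dictionary: {0: ''}
Step 1: w='' (idx 0), next='b' -> output (0, 'b'), add 'b' as idx 1
Step 2: w='' (idx 0), next='c' -> output (0, 'c'), add 'c' as idx 2
Step 3: w='b' (idx 1), next='c' -> output (1, 'c'), add 'bc' as idx 3
Step 4: w='bc' (idx 3), next='b' -> output (3, 'b'), add 'bcb' as idx 4
Step 5: w='bc' (idx 3), next='c' -> output (3, 'c'), add 'bcc' as idx 5


Encoded: [(0, 'b'), (0, 'c'), (1, 'c'), (3, 'b'), (3, 'c')]


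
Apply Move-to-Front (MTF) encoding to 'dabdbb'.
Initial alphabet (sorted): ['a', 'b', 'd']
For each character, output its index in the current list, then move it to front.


MTF encoding:
'd': index 2 in ['a', 'b', 'd'] -> ['d', 'a', 'b']
'a': index 1 in ['d', 'a', 'b'] -> ['a', 'd', 'b']
'b': index 2 in ['a', 'd', 'b'] -> ['b', 'a', 'd']
'd': index 2 in ['b', 'a', 'd'] -> ['d', 'b', 'a']
'b': index 1 in ['d', 'b', 'a'] -> ['b', 'd', 'a']
'b': index 0 in ['b', 'd', 'a'] -> ['b', 'd', 'a']


Output: [2, 1, 2, 2, 1, 0]


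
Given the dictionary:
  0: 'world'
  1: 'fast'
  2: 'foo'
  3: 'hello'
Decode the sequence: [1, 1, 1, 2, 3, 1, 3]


Look up each index in the dictionary:
  1 -> 'fast'
  1 -> 'fast'
  1 -> 'fast'
  2 -> 'foo'
  3 -> 'hello'
  1 -> 'fast'
  3 -> 'hello'

Decoded: "fast fast fast foo hello fast hello"


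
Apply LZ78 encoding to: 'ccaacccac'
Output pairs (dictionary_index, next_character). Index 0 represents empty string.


LZ78 encoding steps:
Dictionary: {0: ''}
Step 1: w='' (idx 0), next='c' -> output (0, 'c'), add 'c' as idx 1
Step 2: w='c' (idx 1), next='a' -> output (1, 'a'), add 'ca' as idx 2
Step 3: w='' (idx 0), next='a' -> output (0, 'a'), add 'a' as idx 3
Step 4: w='c' (idx 1), next='c' -> output (1, 'c'), add 'cc' as idx 4
Step 5: w='ca' (idx 2), next='c' -> output (2, 'c'), add 'cac' as idx 5


Encoded: [(0, 'c'), (1, 'a'), (0, 'a'), (1, 'c'), (2, 'c')]


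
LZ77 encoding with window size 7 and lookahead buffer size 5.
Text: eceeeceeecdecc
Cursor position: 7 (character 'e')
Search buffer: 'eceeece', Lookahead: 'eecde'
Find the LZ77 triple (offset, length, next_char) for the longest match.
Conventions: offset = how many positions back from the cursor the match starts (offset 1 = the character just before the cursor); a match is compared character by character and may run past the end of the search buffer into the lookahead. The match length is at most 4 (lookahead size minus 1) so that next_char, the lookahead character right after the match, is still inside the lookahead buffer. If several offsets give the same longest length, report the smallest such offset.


Try each offset into the search buffer:
  offset=1 (pos 6, char 'e'): match length 2
  offset=2 (pos 5, char 'c'): match length 0
  offset=3 (pos 4, char 'e'): match length 1
  offset=4 (pos 3, char 'e'): match length 3
  offset=5 (pos 2, char 'e'): match length 2
  offset=6 (pos 1, char 'c'): match length 0
  offset=7 (pos 0, char 'e'): match length 1
Longest match has length 3 at offset 4.
next_char = character at position 7 + 3 = 10 -> 'd'

Best match: offset=4, length=3 (matching 'eec' starting at position 3)
LZ77 triple: (4, 3, 'd')


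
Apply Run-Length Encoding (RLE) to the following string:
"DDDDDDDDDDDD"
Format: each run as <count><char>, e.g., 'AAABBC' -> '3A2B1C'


Scanning runs left to right:
  i=0: run of 'D' x 12 -> '12D'

RLE = 12D


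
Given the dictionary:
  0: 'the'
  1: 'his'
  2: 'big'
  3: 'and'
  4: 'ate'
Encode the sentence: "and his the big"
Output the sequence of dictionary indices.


Look up each word in the dictionary:
  'and' -> 3
  'his' -> 1
  'the' -> 0
  'big' -> 2

Encoded: [3, 1, 0, 2]


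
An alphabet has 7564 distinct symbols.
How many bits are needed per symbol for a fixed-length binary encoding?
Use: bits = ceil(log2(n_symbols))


log2(7564) = 12.8849
Bracket: 2^12 = 4096 < 7564 <= 2^13 = 8192
So ceil(log2(7564)) = 13

bits = ceil(log2(7564)) = ceil(12.8849) = 13 bits


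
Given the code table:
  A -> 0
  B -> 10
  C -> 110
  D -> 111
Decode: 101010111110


Decoding:
10 -> B
10 -> B
10 -> B
111 -> D
110 -> C


Result: BBBDC


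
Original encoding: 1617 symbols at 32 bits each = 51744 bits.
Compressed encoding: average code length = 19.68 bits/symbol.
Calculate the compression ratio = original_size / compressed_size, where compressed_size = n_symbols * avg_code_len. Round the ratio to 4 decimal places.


original_size = n_symbols * orig_bits = 1617 * 32 = 51744 bits
compressed_size = n_symbols * avg_code_len = 1617 * 19.68 = 31822.56 bits
ratio = original_size / compressed_size = 51744 / 31822.56 = 1.626

Compression ratio = 1.626


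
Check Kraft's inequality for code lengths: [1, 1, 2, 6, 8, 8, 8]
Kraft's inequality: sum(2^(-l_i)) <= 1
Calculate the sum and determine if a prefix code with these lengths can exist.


Sum = 2^(-1) + 2^(-1) + 2^(-2) + 2^(-6) + 2^(-8) + 2^(-8) + 2^(-8)
    = 0.5 + 0.5 + 0.25 + 0.015625 + 0.00390625 + 0.00390625 + 0.00390625
    = 327/256 = 1.27734375
Since 1.27734375 > 1, Kraft's inequality is NOT satisfied.
A prefix code with these lengths CANNOT exist.

Kraft sum = 1.27734375. Not satisfied.


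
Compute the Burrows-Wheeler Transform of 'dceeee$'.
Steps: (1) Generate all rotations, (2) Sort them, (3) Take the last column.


Rotations (sorted):
  0: $dceeee -> last char: e
  1: ceeee$d -> last char: d
  2: dceeee$ -> last char: $
  3: e$dceee -> last char: e
  4: ee$dcee -> last char: e
  5: eee$dce -> last char: e
  6: eeee$dc -> last char: c


BWT = ed$eeec


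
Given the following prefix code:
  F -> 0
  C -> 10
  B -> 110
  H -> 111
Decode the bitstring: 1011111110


Decoding step by step:
Bits 10 -> C
Bits 111 -> H
Bits 111 -> H
Bits 10 -> C


Decoded message: CHHC


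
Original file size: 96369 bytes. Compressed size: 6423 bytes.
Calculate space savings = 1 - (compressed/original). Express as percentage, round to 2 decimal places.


ratio = compressed/original = 6423/96369 = 0.06665
savings = 1 - ratio = 1 - 0.06665 = 0.93335
as a percentage: 0.93335 * 100 = 93.33%

Space savings = 1 - 6423/96369 = 93.33%


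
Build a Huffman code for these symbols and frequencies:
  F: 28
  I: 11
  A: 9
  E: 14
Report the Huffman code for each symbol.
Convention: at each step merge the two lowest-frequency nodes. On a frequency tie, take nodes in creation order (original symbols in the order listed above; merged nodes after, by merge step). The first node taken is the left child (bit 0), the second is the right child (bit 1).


Huffman tree construction:
Step 1: Merge A(9) + I(11) = 20
Step 2: Merge E(14) + (A+I)(20) = 34
Step 3: Merge F(28) + (E+(A+I))(34) = 62
Read each symbol's code off the tree from the root (left child = 0, right child = 1).

Codes:
  F: 0 (length 1)
  I: 111 (length 3)
  A: 110 (length 3)
  E: 10 (length 2)
Average code length: 116/62 = 1.8710 bits/symbol


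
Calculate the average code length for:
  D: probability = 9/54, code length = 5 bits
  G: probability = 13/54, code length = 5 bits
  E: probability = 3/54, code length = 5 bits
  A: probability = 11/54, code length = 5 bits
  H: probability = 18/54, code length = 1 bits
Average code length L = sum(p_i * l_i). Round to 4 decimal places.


Weighted contributions p_i * l_i:
  D: (9/54) * 5 = 45/54
  G: (13/54) * 5 = 65/54
  E: (3/54) * 5 = 15/54
  A: (11/54) * 5 = 55/54
  H: (18/54) * 1 = 18/54
Sum = (45 + 65 + 15 + 55 + 18)/54 = 198/54

L = 198/54 = 3.6667 bits/symbol


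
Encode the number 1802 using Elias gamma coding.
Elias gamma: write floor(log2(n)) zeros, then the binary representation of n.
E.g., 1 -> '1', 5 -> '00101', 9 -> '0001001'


num_bits = floor(log2(1802)) + 1 = 11
leading_zeros = num_bits - 1 = 10
binary(1802) = 11100001010

Elias gamma(1802) = '0000000000' + '11100001010' = 000000000011100001010 (21 bits)


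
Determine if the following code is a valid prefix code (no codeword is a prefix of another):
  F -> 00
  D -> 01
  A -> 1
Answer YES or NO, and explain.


Checking each pair (does one codeword prefix another?):
  F='00' vs D='01': no prefix
  F='00' vs A='1': no prefix
  D='01' vs F='00': no prefix
  D='01' vs A='1': no prefix
  A='1' vs F='00': no prefix
  A='1' vs D='01': no prefix
No violation found over all pairs.

YES -- this is a valid prefix code. No codeword is a prefix of any other codeword.


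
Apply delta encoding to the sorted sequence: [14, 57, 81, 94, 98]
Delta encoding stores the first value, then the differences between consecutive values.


First value: 14
Deltas:
  57 - 14 = 43
  81 - 57 = 24
  94 - 81 = 13
  98 - 94 = 4


Delta encoded: [14, 43, 24, 13, 4]


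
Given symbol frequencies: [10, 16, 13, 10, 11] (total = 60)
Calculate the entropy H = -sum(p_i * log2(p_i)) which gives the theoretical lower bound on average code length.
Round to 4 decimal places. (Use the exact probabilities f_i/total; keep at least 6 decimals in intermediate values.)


Per-symbol terms -p_i * log2(p_i) with p_i = f_i/60:
  p = 10/60 = 0.166667: log2(p) = -2.584963, -p*log2(p) = 0.430827
  p = 16/60 = 0.266667: log2(p) = -1.906891, -p*log2(p) = 0.508504
  p = 13/60 = 0.216667: log2(p) = -2.206451, -p*log2(p) = 0.478064
  p = 10/60 = 0.166667: log2(p) = -2.584963, -p*log2(p) = 0.430827
  p = 11/60 = 0.183333: log2(p) = -2.447459, -p*log2(p) = 0.448701
H = 0.430827 + 0.508504 + 0.478064 + 0.430827 + 0.448701 = 2.296923

H = 2.2969 bits/symbol


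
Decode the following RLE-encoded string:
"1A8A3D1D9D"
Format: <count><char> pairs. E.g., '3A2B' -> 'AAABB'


Expanding each <count><char> pair:
  1A -> 'A'
  8A -> 'AAAAAAAA'
  3D -> 'DDD'
  1D -> 'D'
  9D -> 'DDDDDDDDD'

Decoded = AAAAAAAAADDDDDDDDDDDDD


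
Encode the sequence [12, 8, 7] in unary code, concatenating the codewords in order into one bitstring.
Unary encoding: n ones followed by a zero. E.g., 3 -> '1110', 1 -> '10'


Encode each number as n ones followed by a terminating 0:
  12 -> 1111111111110 (13 bits)
  8 -> 111111110 (9 bits)
  7 -> 11111110 (8 bits)
Total length = 13 + 9 + 8 = 30 bits.

Unary([12, 8, 7]) = 111111111111011111111011111110 (30 bits)


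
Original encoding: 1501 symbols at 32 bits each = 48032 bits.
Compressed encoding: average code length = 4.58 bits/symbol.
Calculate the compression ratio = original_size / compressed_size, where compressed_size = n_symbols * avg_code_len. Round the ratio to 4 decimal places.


original_size = n_symbols * orig_bits = 1501 * 32 = 48032 bits
compressed_size = n_symbols * avg_code_len = 1501 * 4.58 = 6874.58 bits
ratio = original_size / compressed_size = 48032 / 6874.58 = 6.9869

Compression ratio = 6.9869


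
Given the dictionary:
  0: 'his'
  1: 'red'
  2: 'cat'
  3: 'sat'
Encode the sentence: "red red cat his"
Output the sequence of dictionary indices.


Look up each word in the dictionary:
  'red' -> 1
  'red' -> 1
  'cat' -> 2
  'his' -> 0

Encoded: [1, 1, 2, 0]


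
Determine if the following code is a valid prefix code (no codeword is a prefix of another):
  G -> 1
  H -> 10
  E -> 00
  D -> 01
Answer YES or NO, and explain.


Checking each pair (does one codeword prefix another?):
  G='1' vs H='10': prefix -- VIOLATION

NO -- this is NOT a valid prefix code. G (1) is a prefix of H (10).


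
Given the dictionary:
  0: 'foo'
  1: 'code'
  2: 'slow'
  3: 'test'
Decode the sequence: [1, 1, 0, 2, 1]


Look up each index in the dictionary:
  1 -> 'code'
  1 -> 'code'
  0 -> 'foo'
  2 -> 'slow'
  1 -> 'code'

Decoded: "code code foo slow code"


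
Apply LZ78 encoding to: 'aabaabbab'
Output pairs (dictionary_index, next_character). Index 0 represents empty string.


LZ78 encoding steps:
Dictionary: {0: ''}
Step 1: w='' (idx 0), next='a' -> output (0, 'a'), add 'a' as idx 1
Step 2: w='a' (idx 1), next='b' -> output (1, 'b'), add 'ab' as idx 2
Step 3: w='a' (idx 1), next='a' -> output (1, 'a'), add 'aa' as idx 3
Step 4: w='' (idx 0), next='b' -> output (0, 'b'), add 'b' as idx 4
Step 5: w='b' (idx 4), next='a' -> output (4, 'a'), add 'ba' as idx 5
Step 6: w='b' (idx 4), end of input -> output (4, '')


Encoded: [(0, 'a'), (1, 'b'), (1, 'a'), (0, 'b'), (4, 'a'), (4, '')]


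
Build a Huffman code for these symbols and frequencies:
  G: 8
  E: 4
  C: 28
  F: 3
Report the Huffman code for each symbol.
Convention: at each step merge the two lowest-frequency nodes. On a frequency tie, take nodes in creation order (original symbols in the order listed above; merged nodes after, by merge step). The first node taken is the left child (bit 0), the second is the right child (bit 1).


Huffman tree construction:
Step 1: Merge F(3) + E(4) = 7
Step 2: Merge (F+E)(7) + G(8) = 15
Step 3: Merge ((F+E)+G)(15) + C(28) = 43
Read each symbol's code off the tree from the root (left child = 0, right child = 1).

Codes:
  G: 01 (length 2)
  E: 001 (length 3)
  C: 1 (length 1)
  F: 000 (length 3)
Average code length: 65/43 = 1.5116 bits/symbol


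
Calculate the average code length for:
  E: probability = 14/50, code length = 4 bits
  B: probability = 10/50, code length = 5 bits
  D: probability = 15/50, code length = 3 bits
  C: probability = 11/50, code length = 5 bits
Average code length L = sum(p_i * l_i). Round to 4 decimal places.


Weighted contributions p_i * l_i:
  E: (14/50) * 4 = 56/50
  B: (10/50) * 5 = 50/50
  D: (15/50) * 3 = 45/50
  C: (11/50) * 5 = 55/50
Sum = (56 + 50 + 45 + 55)/50 = 206/50

L = 206/50 = 4.1200 bits/symbol


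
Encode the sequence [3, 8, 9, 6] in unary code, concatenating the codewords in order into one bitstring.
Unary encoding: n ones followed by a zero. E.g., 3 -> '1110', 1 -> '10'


Encode each number as n ones followed by a terminating 0:
  3 -> 1110 (4 bits)
  8 -> 111111110 (9 bits)
  9 -> 1111111110 (10 bits)
  6 -> 1111110 (7 bits)
Total length = 4 + 9 + 10 + 7 = 30 bits.

Unary([3, 8, 9, 6]) = 111011111111011111111101111110 (30 bits)


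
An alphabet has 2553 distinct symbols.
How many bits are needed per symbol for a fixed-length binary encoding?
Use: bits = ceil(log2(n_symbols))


log2(2553) = 11.318
Bracket: 2^11 = 2048 < 2553 <= 2^12 = 4096
So ceil(log2(2553)) = 12

bits = ceil(log2(2553)) = ceil(11.318) = 12 bits


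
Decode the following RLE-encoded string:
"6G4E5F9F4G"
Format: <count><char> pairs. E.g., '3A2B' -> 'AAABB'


Expanding each <count><char> pair:
  6G -> 'GGGGGG'
  4E -> 'EEEE'
  5F -> 'FFFFF'
  9F -> 'FFFFFFFFF'
  4G -> 'GGGG'

Decoded = GGGGGGEEEEFFFFFFFFFFFFFFGGGG


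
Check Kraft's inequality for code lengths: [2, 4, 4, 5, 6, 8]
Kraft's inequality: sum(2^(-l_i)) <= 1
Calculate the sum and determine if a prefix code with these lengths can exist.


Sum = 2^(-2) + 2^(-4) + 2^(-4) + 2^(-5) + 2^(-6) + 2^(-8)
    = 0.25 + 0.0625 + 0.0625 + 0.03125 + 0.015625 + 0.00390625
    = 109/256 = 0.42578125
Since 0.42578125 <= 1, Kraft's inequality IS satisfied.
A prefix code with these lengths CAN exist.

Kraft sum = 0.42578125. Satisfied.


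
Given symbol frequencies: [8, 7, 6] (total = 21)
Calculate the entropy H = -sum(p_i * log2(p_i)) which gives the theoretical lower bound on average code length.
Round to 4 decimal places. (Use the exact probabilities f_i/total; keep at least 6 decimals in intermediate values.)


Per-symbol terms -p_i * log2(p_i) with p_i = f_i/21:
  p = 8/21 = 0.380952: log2(p) = -1.392317, -p*log2(p) = 0.530407
  p = 7/21 = 0.333333: log2(p) = -1.584963, -p*log2(p) = 0.528321
  p = 6/21 = 0.285714: log2(p) = -1.807355, -p*log2(p) = 0.516387
H = 0.530407 + 0.528321 + 0.516387 = 1.575115

H = 1.5751 bits/symbol


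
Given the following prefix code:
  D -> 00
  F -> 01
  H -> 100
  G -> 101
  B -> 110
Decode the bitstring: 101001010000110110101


Decoding step by step:
Bits 101 -> G
Bits 00 -> D
Bits 101 -> G
Bits 00 -> D
Bits 00 -> D
Bits 110 -> B
Bits 110 -> B
Bits 101 -> G


Decoded message: GDGDDBBG


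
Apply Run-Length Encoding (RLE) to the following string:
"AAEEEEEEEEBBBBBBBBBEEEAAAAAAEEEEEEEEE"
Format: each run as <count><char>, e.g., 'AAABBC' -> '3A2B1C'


Scanning runs left to right:
  i=0: run of 'A' x 2 -> '2A'
  i=2: run of 'E' x 8 -> '8E'
  i=10: run of 'B' x 9 -> '9B'
  i=19: run of 'E' x 3 -> '3E'
  i=22: run of 'A' x 6 -> '6A'
  i=28: run of 'E' x 9 -> '9E'

RLE = 2A8E9B3E6A9E


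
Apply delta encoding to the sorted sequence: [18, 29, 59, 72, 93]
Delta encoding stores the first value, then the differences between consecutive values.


First value: 18
Deltas:
  29 - 18 = 11
  59 - 29 = 30
  72 - 59 = 13
  93 - 72 = 21


Delta encoded: [18, 11, 30, 13, 21]


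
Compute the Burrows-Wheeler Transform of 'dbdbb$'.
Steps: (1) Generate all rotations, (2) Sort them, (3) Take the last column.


Rotations (sorted):
  0: $dbdbb -> last char: b
  1: b$dbdb -> last char: b
  2: bb$dbd -> last char: d
  3: bdbb$d -> last char: d
  4: dbb$db -> last char: b
  5: dbdbb$ -> last char: $


BWT = bbddb$


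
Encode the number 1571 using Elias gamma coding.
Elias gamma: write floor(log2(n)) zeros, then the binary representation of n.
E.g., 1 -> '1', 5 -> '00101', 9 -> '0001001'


num_bits = floor(log2(1571)) + 1 = 11
leading_zeros = num_bits - 1 = 10
binary(1571) = 11000100011

Elias gamma(1571) = '0000000000' + '11000100011' = 000000000011000100011 (21 bits)


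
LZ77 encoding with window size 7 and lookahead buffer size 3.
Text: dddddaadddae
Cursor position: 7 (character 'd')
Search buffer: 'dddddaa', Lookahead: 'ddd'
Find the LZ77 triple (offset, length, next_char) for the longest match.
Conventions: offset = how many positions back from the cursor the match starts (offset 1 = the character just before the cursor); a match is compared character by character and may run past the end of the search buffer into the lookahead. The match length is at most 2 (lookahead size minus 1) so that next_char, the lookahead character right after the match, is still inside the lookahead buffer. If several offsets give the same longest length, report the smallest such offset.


Try each offset into the search buffer:
  offset=1 (pos 6, char 'a'): match length 0
  offset=2 (pos 5, char 'a'): match length 0
  offset=3 (pos 4, char 'd'): match length 1
  offset=4 (pos 3, char 'd'): match length 2
  offset=5 (pos 2, char 'd'): match length 2
  offset=6 (pos 1, char 'd'): match length 2
  offset=7 (pos 0, char 'd'): match length 2
Longest match has length 2, found at offsets 4, 5, 6, 7; take the smallest, offset 4.
next_char = character at position 7 + 2 = 9 -> 'd'

Best match: offset=4, length=2 (matching 'dd' starting at position 3)
LZ77 triple: (4, 2, 'd')


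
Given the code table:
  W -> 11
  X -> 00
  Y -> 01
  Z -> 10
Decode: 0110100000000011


Decoding:
01 -> Y
10 -> Z
10 -> Z
00 -> X
00 -> X
00 -> X
00 -> X
11 -> W


Result: YZZXXXXW


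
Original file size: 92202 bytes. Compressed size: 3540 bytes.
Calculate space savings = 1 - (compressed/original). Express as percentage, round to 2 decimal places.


ratio = compressed/original = 3540/92202 = 0.038394
savings = 1 - ratio = 1 - 0.038394 = 0.961606
as a percentage: 0.961606 * 100 = 96.16%

Space savings = 1 - 3540/92202 = 96.16%


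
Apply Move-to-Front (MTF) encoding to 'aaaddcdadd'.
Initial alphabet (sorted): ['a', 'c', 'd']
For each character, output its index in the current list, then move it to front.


MTF encoding:
'a': index 0 in ['a', 'c', 'd'] -> ['a', 'c', 'd']
'a': index 0 in ['a', 'c', 'd'] -> ['a', 'c', 'd']
'a': index 0 in ['a', 'c', 'd'] -> ['a', 'c', 'd']
'd': index 2 in ['a', 'c', 'd'] -> ['d', 'a', 'c']
'd': index 0 in ['d', 'a', 'c'] -> ['d', 'a', 'c']
'c': index 2 in ['d', 'a', 'c'] -> ['c', 'd', 'a']
'd': index 1 in ['c', 'd', 'a'] -> ['d', 'c', 'a']
'a': index 2 in ['d', 'c', 'a'] -> ['a', 'd', 'c']
'd': index 1 in ['a', 'd', 'c'] -> ['d', 'a', 'c']
'd': index 0 in ['d', 'a', 'c'] -> ['d', 'a', 'c']


Output: [0, 0, 0, 2, 0, 2, 1, 2, 1, 0]


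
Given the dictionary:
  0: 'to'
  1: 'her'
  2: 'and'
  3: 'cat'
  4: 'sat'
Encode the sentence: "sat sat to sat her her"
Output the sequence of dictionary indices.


Look up each word in the dictionary:
  'sat' -> 4
  'sat' -> 4
  'to' -> 0
  'sat' -> 4
  'her' -> 1
  'her' -> 1

Encoded: [4, 4, 0, 4, 1, 1]


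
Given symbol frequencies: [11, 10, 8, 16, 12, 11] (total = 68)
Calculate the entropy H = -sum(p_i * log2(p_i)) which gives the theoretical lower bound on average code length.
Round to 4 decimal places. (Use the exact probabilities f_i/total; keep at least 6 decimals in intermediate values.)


Per-symbol terms -p_i * log2(p_i) with p_i = f_i/68:
  p = 11/68 = 0.161765: log2(p) = -2.628031, -p*log2(p) = 0.425123
  p = 10/68 = 0.147059: log2(p) = -2.765535, -p*log2(p) = 0.406696
  p = 8/68 = 0.117647: log2(p) = -3.087463, -p*log2(p) = 0.363231
  p = 16/68 = 0.235294: log2(p) = -2.087463, -p*log2(p) = 0.491168
  p = 12/68 = 0.176471: log2(p) = -2.502500, -p*log2(p) = 0.441618
  p = 11/68 = 0.161765: log2(p) = -2.628031, -p*log2(p) = 0.425123
H = 0.425123 + 0.406696 + 0.363231 + 0.491168 + 0.441618 + 0.425123 = 2.552959

H = 2.553 bits/symbol


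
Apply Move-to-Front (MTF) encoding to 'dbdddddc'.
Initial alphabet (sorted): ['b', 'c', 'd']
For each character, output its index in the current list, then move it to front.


MTF encoding:
'd': index 2 in ['b', 'c', 'd'] -> ['d', 'b', 'c']
'b': index 1 in ['d', 'b', 'c'] -> ['b', 'd', 'c']
'd': index 1 in ['b', 'd', 'c'] -> ['d', 'b', 'c']
'd': index 0 in ['d', 'b', 'c'] -> ['d', 'b', 'c']
'd': index 0 in ['d', 'b', 'c'] -> ['d', 'b', 'c']
'd': index 0 in ['d', 'b', 'c'] -> ['d', 'b', 'c']
'd': index 0 in ['d', 'b', 'c'] -> ['d', 'b', 'c']
'c': index 2 in ['d', 'b', 'c'] -> ['c', 'd', 'b']


Output: [2, 1, 1, 0, 0, 0, 0, 2]


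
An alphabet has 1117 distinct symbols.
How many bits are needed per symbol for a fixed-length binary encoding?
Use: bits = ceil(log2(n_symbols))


log2(1117) = 10.1254
Bracket: 2^10 = 1024 < 1117 <= 2^11 = 2048
So ceil(log2(1117)) = 11

bits = ceil(log2(1117)) = ceil(10.1254) = 11 bits


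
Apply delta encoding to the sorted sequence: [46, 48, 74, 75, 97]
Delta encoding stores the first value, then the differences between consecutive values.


First value: 46
Deltas:
  48 - 46 = 2
  74 - 48 = 26
  75 - 74 = 1
  97 - 75 = 22


Delta encoded: [46, 2, 26, 1, 22]


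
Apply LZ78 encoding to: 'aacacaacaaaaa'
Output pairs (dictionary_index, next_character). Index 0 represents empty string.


LZ78 encoding steps:
Dictionary: {0: ''}
Step 1: w='' (idx 0), next='a' -> output (0, 'a'), add 'a' as idx 1
Step 2: w='a' (idx 1), next='c' -> output (1, 'c'), add 'ac' as idx 2
Step 3: w='ac' (idx 2), next='a' -> output (2, 'a'), add 'aca' as idx 3
Step 4: w='aca' (idx 3), next='a' -> output (3, 'a'), add 'acaa' as idx 4
Step 5: w='a' (idx 1), next='a' -> output (1, 'a'), add 'aa' as idx 5
Step 6: w='a' (idx 1), end of input -> output (1, '')


Encoded: [(0, 'a'), (1, 'c'), (2, 'a'), (3, 'a'), (1, 'a'), (1, '')]


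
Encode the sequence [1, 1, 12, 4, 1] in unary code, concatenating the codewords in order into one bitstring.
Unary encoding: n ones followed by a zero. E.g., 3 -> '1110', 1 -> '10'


Encode each number as n ones followed by a terminating 0:
  1 -> 10 (2 bits)
  1 -> 10 (2 bits)
  12 -> 1111111111110 (13 bits)
  4 -> 11110 (5 bits)
  1 -> 10 (2 bits)
Total length = 2 + 2 + 13 + 5 + 2 = 24 bits.

Unary([1, 1, 12, 4, 1]) = 101011111111111101111010 (24 bits)


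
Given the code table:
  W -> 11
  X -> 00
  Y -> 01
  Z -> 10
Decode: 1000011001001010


Decoding:
10 -> Z
00 -> X
01 -> Y
10 -> Z
01 -> Y
00 -> X
10 -> Z
10 -> Z


Result: ZXYZYXZZ


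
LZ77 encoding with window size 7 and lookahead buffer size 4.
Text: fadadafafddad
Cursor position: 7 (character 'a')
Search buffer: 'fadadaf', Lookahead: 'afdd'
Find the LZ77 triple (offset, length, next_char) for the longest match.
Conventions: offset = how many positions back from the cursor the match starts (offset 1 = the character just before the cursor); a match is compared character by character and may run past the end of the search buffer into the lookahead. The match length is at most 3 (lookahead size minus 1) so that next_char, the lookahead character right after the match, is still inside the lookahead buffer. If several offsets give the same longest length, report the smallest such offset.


Try each offset into the search buffer:
  offset=1 (pos 6, char 'f'): match length 0
  offset=2 (pos 5, char 'a'): match length 2
  offset=3 (pos 4, char 'd'): match length 0
  offset=4 (pos 3, char 'a'): match length 1
  offset=5 (pos 2, char 'd'): match length 0
  offset=6 (pos 1, char 'a'): match length 1
  offset=7 (pos 0, char 'f'): match length 0
Longest match has length 2 at offset 2.
next_char = character at position 7 + 2 = 9 -> 'd'

Best match: offset=2, length=2 (matching 'af' starting at position 5)
LZ77 triple: (2, 2, 'd')


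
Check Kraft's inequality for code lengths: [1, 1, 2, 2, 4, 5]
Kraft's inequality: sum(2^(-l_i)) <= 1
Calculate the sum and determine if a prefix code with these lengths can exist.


Sum = 2^(-1) + 2^(-1) + 2^(-2) + 2^(-2) + 2^(-4) + 2^(-5)
    = 0.5 + 0.5 + 0.25 + 0.25 + 0.0625 + 0.03125
    = 51/32 = 1.59375
Since 1.59375 > 1, Kraft's inequality is NOT satisfied.
A prefix code with these lengths CANNOT exist.

Kraft sum = 1.59375. Not satisfied.


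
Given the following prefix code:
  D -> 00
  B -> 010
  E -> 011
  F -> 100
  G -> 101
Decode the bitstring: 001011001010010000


Decoding step by step:
Bits 00 -> D
Bits 101 -> G
Bits 100 -> F
Bits 101 -> G
Bits 00 -> D
Bits 100 -> F
Bits 00 -> D


Decoded message: DGFGDFD


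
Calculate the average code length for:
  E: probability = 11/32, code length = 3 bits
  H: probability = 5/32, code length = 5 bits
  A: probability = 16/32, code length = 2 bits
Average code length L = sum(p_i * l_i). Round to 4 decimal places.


Weighted contributions p_i * l_i:
  E: (11/32) * 3 = 33/32
  H: (5/32) * 5 = 25/32
  A: (16/32) * 2 = 32/32
Sum = (33 + 25 + 32)/32 = 90/32

L = 90/32 = 2.8125 bits/symbol


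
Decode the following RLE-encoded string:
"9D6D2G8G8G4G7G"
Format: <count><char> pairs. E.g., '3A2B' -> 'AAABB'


Expanding each <count><char> pair:
  9D -> 'DDDDDDDDD'
  6D -> 'DDDDDD'
  2G -> 'GG'
  8G -> 'GGGGGGGG'
  8G -> 'GGGGGGGG'
  4G -> 'GGGG'
  7G -> 'GGGGGGG'

Decoded = DDDDDDDDDDDDDDDGGGGGGGGGGGGGGGGGGGGGGGGGGGGG


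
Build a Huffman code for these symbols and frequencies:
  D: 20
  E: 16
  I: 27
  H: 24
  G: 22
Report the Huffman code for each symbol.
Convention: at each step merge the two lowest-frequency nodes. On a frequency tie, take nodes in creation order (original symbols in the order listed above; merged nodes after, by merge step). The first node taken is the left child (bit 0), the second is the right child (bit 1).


Huffman tree construction:
Step 1: Merge E(16) + D(20) = 36
Step 2: Merge G(22) + H(24) = 46
Step 3: Merge I(27) + (E+D)(36) = 63
Step 4: Merge (G+H)(46) + (I+(E+D))(63) = 109
Read each symbol's code off the tree from the root (left child = 0, right child = 1).

Codes:
  D: 111 (length 3)
  E: 110 (length 3)
  I: 10 (length 2)
  H: 01 (length 2)
  G: 00 (length 2)
Average code length: 254/109 = 2.3303 bits/symbol


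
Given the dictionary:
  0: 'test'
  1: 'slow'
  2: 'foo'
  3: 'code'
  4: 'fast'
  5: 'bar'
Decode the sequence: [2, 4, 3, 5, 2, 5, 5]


Look up each index in the dictionary:
  2 -> 'foo'
  4 -> 'fast'
  3 -> 'code'
  5 -> 'bar'
  2 -> 'foo'
  5 -> 'bar'
  5 -> 'bar'

Decoded: "foo fast code bar foo bar bar"


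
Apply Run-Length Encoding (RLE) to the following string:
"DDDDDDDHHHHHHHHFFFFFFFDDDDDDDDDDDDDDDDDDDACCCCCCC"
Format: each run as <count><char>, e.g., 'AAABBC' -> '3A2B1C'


Scanning runs left to right:
  i=0: run of 'D' x 7 -> '7D'
  i=7: run of 'H' x 8 -> '8H'
  i=15: run of 'F' x 7 -> '7F'
  i=22: run of 'D' x 19 -> '19D'
  i=41: run of 'A' x 1 -> '1A'
  i=42: run of 'C' x 7 -> '7C'

RLE = 7D8H7F19D1A7C


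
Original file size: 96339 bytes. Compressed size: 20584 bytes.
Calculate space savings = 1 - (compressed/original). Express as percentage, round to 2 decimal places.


ratio = compressed/original = 20584/96339 = 0.213662
savings = 1 - ratio = 1 - 0.213662 = 0.786338
as a percentage: 0.786338 * 100 = 78.63%

Space savings = 1 - 20584/96339 = 78.63%


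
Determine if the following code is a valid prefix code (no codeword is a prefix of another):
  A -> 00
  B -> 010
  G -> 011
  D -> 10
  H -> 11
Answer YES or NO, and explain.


Checking each pair (does one codeword prefix another?):
  A='00' vs B='010': no prefix
  A='00' vs G='011': no prefix
  A='00' vs D='10': no prefix
  A='00' vs H='11': no prefix
  B='010' vs A='00': no prefix
  B='010' vs G='011': no prefix
  B='010' vs D='10': no prefix
  B='010' vs H='11': no prefix
  G='011' vs A='00': no prefix
  G='011' vs B='010': no prefix
  G='011' vs D='10': no prefix
  G='011' vs H='11': no prefix
  D='10' vs A='00': no prefix
  D='10' vs B='010': no prefix
  D='10' vs G='011': no prefix
  D='10' vs H='11': no prefix
  H='11' vs A='00': no prefix
  H='11' vs B='010': no prefix
  H='11' vs G='011': no prefix
  H='11' vs D='10': no prefix
No violation found over all pairs.

YES -- this is a valid prefix code. No codeword is a prefix of any other codeword.


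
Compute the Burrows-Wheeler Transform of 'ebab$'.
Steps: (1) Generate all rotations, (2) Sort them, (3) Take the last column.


Rotations (sorted):
  0: $ebab -> last char: b
  1: ab$eb -> last char: b
  2: b$eba -> last char: a
  3: bab$e -> last char: e
  4: ebab$ -> last char: $


BWT = bbae$


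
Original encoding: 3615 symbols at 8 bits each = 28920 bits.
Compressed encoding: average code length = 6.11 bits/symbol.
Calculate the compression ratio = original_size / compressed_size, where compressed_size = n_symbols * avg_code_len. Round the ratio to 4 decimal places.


original_size = n_symbols * orig_bits = 3615 * 8 = 28920 bits
compressed_size = n_symbols * avg_code_len = 3615 * 6.11 = 22087.65 bits
ratio = original_size / compressed_size = 28920 / 22087.65 = 1.3093

Compression ratio = 1.3093


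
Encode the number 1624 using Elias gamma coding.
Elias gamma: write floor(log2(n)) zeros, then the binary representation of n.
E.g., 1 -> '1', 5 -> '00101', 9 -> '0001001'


num_bits = floor(log2(1624)) + 1 = 11
leading_zeros = num_bits - 1 = 10
binary(1624) = 11001011000

Elias gamma(1624) = '0000000000' + '11001011000' = 000000000011001011000 (21 bits)


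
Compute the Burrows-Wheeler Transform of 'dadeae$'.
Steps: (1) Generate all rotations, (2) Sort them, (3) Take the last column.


Rotations (sorted):
  0: $dadeae -> last char: e
  1: adeae$d -> last char: d
  2: ae$dade -> last char: e
  3: dadeae$ -> last char: $
  4: deae$da -> last char: a
  5: e$dadea -> last char: a
  6: eae$dad -> last char: d


BWT = ede$aad


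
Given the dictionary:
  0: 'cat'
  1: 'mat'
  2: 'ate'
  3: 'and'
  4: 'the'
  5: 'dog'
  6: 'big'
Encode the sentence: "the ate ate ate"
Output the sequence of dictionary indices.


Look up each word in the dictionary:
  'the' -> 4
  'ate' -> 2
  'ate' -> 2
  'ate' -> 2

Encoded: [4, 2, 2, 2]


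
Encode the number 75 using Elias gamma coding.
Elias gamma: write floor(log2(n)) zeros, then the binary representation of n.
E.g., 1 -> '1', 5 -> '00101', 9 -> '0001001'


num_bits = floor(log2(75)) + 1 = 7
leading_zeros = num_bits - 1 = 6
binary(75) = 1001011

Elias gamma(75) = '000000' + '1001011' = 0000001001011 (13 bits)
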